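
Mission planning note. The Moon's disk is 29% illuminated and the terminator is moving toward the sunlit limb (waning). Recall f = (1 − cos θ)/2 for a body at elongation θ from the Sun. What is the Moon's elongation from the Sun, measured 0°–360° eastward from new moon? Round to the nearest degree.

295°

Invert f = (1 − cos θ)/2 to get cos θ = 1 − 2(0.29) = 0.420, hence θ₀ = arccos 0.420 = 65.2°.
A waning Moon lies in 180°–360°, so θ = 360° − 65.2° = 294.8°.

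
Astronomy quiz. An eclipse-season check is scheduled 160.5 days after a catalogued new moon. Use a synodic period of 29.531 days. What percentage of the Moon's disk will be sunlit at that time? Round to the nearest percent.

160.5/29.531 = 5.435 lunations, so 5 complete cycles and 12.84 d into the next.
The Moon has covered 12.84/29.531 of its cycle, so θ ≈ 360° × 12.84/29.531 = 156.6°.
Illuminated fraction = (1 − cos 156.6°)/2 = (1 − (-0.918))/2 ≈ 0.959, so 96%.

96%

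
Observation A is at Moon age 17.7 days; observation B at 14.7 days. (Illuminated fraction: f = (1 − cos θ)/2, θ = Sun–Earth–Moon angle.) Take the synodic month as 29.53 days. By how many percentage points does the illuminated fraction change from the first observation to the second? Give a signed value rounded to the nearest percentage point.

+9 percentage points

First observation: θ = 360°·17.7/29.53 = 215.8°, so f = 0.906.
Second observation: θ = 179.2°, f = 1.000.
Δf = 1.000 − 0.906 = +0.094, i.e. +9 pp.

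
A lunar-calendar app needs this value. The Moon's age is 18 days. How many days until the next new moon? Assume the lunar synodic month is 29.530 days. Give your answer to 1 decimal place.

11.5 days

One full lunation from the last new moon is 29.530 d; remaining = 29.530 − 18 = 11.530 d.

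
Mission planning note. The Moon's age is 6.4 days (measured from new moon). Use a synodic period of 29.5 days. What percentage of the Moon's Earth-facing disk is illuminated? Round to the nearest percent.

40%

The Moon has covered 6.4/29.5 of its cycle, so θ ≈ 360° × 6.4/29.5 = 78.1°.
With cos θ = 0.206, the lit fraction is (1 − 0.206)/2 ≈ 0.397, so 40%.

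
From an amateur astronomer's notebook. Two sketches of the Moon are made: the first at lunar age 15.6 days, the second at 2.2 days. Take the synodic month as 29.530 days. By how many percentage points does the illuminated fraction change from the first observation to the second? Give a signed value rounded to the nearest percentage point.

-94 percentage points

θ₁ = 360° × 15.6/29.530 = 190.2°, f₁ = (1 − cos θ₁)/2 = 0.992.
θ₂ = 360° × 2.2/29.530 = 26.8°, f₂ = (1 − cos θ₂)/2 = 0.054.
Change = f₂ − f₁ = -0.938 → -94 percentage points.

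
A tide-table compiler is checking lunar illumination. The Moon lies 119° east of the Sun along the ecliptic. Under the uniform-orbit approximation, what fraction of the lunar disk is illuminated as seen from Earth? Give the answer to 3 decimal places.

0.742

cos 119° = (-0.485), so f = (1 − (-0.485))/2 = 0.742.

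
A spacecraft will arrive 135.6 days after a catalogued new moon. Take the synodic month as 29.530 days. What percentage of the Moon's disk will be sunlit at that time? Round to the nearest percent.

135.6 d spans 4 complete synodic months (4 × 29.530 = 118.12 d) plus 17.48 d.
Phase angle: θ = 360°·(17.48 d)/(29.530 d) = 213.1°.
cos 213.1° = (-0.838), so f = (1 − (-0.838))/2 = 0.919, so 92%.

92%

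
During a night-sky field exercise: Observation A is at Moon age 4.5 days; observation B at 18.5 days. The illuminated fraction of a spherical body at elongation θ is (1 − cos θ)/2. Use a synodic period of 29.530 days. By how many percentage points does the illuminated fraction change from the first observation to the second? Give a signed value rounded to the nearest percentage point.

+64 percentage points

First observation: θ = 360°·4.5/29.530 = 54.9°, so f = 0.212.
Second observation: θ = 225.5°, f = 0.850.
Δf = 0.850 − 0.212 = +0.638, i.e. +64 pp.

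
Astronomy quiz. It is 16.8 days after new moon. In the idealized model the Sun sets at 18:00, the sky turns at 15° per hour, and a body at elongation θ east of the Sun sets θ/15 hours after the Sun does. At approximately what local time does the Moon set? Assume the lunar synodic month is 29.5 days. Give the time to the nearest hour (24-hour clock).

08:00

Elongation θ = 360° × 16.8/29.5 ≈ 205.0°.
Delay after the Sun = 205.0° / (15°/h) ≈ 13.67 h.
18:00 + 13.67 h ≈ 07:40 → 08:00 to the nearest hour.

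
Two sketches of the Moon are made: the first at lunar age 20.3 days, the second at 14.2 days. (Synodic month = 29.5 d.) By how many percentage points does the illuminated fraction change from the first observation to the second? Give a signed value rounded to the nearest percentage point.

First observation: θ = 360°·20.3/29.5 = 247.7°, so f = 0.689.
Second observation: θ = 173.3°, f = 0.997.
Δf = 0.997 − 0.689 = +0.307, i.e. +31 pp.

+31 pp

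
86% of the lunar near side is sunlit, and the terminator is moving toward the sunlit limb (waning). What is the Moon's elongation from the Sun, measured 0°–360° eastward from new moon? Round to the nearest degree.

cos θ = 1 − 2f = -0.720, giving a principal value of 136.1°.
Since the Moon is past full (waning), take the reflex angle: θ = 360° − 136.1° = 223.9°.

224°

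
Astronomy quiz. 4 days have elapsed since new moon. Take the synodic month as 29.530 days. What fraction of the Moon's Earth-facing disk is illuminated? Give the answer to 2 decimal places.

Phase angle: θ = 360°·(4 d)/(29.530 d) = 48.8°.
cos 48.8° = 0.659, so f = (1 − 0.659)/2 = 0.170.

0.17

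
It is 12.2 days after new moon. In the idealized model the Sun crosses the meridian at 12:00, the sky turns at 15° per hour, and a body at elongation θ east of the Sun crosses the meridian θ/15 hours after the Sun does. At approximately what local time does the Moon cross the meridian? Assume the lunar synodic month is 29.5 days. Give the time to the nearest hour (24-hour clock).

22:00

The Moon has covered 12.2/29.5 of its cycle, so θ ≈ 360° × 12.2/29.5 = 148.9°.
Delay after the Sun = 148.9° / (15°/h) ≈ 9.93 h.
12:00 + 9.93 h ≈ 21:56 → 22:00 to the nearest hour.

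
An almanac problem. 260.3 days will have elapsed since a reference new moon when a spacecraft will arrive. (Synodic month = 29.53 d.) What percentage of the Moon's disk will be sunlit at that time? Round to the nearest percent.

30%

260.3/29.53 = 8.815 lunations, so 8 complete cycles and 24.06 d into the next.
Elongation θ = 360° × 24.06/29.53 ≈ 293.3°.
With cos θ = 0.396, the lit fraction is (1 − 0.396)/2 ≈ 0.302, so 30%.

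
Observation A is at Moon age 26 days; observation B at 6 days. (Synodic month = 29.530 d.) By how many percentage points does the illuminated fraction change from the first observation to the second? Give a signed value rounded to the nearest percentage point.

+22 pp

First observation: θ = 360°·26/29.530 = 317.0°, so f = 0.135.
Second observation: θ = 73.1°, f = 0.355.
Δf = 0.355 − 0.135 = +0.221, i.e. +22 pp.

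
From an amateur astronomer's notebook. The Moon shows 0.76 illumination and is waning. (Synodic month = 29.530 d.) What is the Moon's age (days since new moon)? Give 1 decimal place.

19.6 days

cos θ = 1 − 2f = -0.520, giving a principal value of 121.3°.
Waning ⇒ past full, so θ = 360° − 121.3° = 238.7°.
That fraction of the synodic month is 238.7/360 × 29.530 d ≈ 19.58 d.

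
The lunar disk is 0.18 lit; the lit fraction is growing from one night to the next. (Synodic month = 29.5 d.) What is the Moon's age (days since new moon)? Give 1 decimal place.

From f = (1 − cos θ)/2: cos θ = 1 − 2×0.18 = 0.640; arccos → 50.2°.
Before full moon the principal value applies: θ = 50.2°.
Age = 29.5 × 50.2°/360° ≈ 4.11 days.

4.1 days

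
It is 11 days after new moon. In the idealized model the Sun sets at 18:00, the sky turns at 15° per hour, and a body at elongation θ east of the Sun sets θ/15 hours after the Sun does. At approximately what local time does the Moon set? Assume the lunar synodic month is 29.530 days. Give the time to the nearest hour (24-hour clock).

03:00

The Moon has covered 11/29.530 of its cycle, so θ ≈ 360° × 11/29.530 = 134.1°.
Delay after the Sun = 134.1° / (15°/h) ≈ 8.94 h.
18:00 + 8.94 h ≈ 02:56 → 03:00 to the nearest hour.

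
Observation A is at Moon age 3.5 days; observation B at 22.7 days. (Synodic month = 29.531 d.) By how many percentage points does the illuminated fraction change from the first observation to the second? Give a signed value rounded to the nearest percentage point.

+31 percentage points

First observation: θ = 360°·3.5/29.531 = 42.7°, so f = 0.132.
Second observation: θ = 276.7°, f = 0.441.
Δf = 0.441 − 0.132 = +0.309, i.e. +31 pp.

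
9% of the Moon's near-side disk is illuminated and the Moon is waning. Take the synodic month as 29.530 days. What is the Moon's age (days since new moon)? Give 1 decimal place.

26.7 days

Invert f = (1 − cos θ)/2 to get cos θ = 1 − 2(0.09) = 0.820, hence θ₀ = arccos 0.820 = 34.9°.
A waning Moon lies in 180°–360°, so θ = 360° − 34.9° = 325.1°.
At 360°/29.530 d per day, 325.1° corresponds to 26.67 days.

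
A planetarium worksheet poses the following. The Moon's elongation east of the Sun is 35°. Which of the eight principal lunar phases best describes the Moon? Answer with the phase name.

The waxing crescent sector spans roughly 22°–68°; 35° falls inside it.

waxing crescent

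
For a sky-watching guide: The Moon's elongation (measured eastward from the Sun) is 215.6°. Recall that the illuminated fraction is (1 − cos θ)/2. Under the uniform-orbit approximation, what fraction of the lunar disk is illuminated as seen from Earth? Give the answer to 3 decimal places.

0.907

cos 215.6° = (-0.813), so f = (1 − (-0.813))/2 = 0.907.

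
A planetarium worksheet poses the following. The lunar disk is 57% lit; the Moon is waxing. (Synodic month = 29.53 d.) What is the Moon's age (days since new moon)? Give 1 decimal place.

8.0 days

cos θ = 1 − 2f = -0.140, giving a principal value of 98.0°.
The Moon is waxing (0°–180°), so θ = 98.0° directly.
Age = 29.53 × 98.0°/360° ≈ 8.04 days.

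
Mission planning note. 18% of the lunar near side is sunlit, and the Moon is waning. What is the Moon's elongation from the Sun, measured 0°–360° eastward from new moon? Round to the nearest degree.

310°

cos θ = 1 − 2f = 0.640, giving a principal value of 50.2°.
A waning Moon lies in 180°–360°, so θ = 360° − 50.2° = 309.8°.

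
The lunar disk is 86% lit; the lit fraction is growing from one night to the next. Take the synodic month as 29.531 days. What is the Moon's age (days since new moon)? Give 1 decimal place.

Invert f = (1 − cos θ)/2 to get cos θ = 1 − 2(0.86) = -0.720, hence θ₀ = arccos -0.720 = 136.1°.
The Moon is waxing (0°–180°), so θ = 136.1° directly.
At 360°/29.531 d per day, 136.1° corresponds to 11.16 days.

11.2 days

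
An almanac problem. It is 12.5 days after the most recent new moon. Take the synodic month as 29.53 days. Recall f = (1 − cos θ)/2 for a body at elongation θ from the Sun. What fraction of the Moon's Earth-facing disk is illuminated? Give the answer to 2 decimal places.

Phase angle: θ = 360°·(12.5 d)/(29.53 d) = 152.4°.
Illuminated fraction = (1 − cos 152.4°)/2 = (1 − (-0.886))/2 ≈ 0.943.

0.94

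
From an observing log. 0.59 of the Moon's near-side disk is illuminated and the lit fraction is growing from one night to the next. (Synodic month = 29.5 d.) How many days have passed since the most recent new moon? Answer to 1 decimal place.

8.2 days

Invert f = (1 − cos θ)/2 to get cos θ = 1 − 2(0.59) = -0.180, hence θ₀ = arccos -0.180 = 100.4°.
The Moon is waxing (0°–180°), so θ = 100.4° directly.
That fraction of the synodic month is 100.4/360 × 29.5 d ≈ 8.22 d.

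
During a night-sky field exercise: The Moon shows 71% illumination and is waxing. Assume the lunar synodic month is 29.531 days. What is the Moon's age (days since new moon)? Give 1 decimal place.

cos θ = 1 − 2f = -0.420, giving a principal value of 114.8°.
Waxing ⇒ before full, so θ = 114.8°.
Age = 29.531 × 114.8°/360° ≈ 9.42 days.

9.4 days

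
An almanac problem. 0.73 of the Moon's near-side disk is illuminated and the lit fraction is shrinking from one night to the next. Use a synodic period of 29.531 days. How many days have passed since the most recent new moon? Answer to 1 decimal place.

19.9 days

From f = (1 − cos θ)/2: cos θ = 1 − 2×0.73 = -0.460; arccos → 117.4°.
A waning Moon lies in 180°–360°, so θ = 360° − 117.4° = 242.6°.
At 360°/29.531 d per day, 242.6° corresponds to 19.90 days.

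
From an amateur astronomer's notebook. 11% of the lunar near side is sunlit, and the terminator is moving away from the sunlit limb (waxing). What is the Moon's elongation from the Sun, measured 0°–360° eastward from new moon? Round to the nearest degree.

From f = (1 − cos θ)/2: cos θ = 1 − 2×0.11 = 0.780; arccos → 38.7°.
Waxing ⇒ before full, so θ = 38.7°.

39°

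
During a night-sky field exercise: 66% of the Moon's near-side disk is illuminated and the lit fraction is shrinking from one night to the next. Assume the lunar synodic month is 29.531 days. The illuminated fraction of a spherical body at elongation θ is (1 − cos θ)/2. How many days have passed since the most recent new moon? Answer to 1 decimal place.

From f = (1 − cos θ)/2: cos θ = 1 − 2×0.66 = -0.320; arccos → 108.7°.
Since the Moon is past full (waning), take the reflex angle: θ = 360° − 108.7° = 251.3°.
Age = 29.531 × 251.3°/360° ≈ 20.62 days.

20.6 days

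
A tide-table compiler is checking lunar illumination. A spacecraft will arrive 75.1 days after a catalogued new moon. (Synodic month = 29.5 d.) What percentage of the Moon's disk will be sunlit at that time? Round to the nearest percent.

98%

75.1/29.5 = 2.546 lunations, so 2 complete cycles and 16.10 d into the next.
The Moon has covered 16.10/29.5 of its cycle, so θ ≈ 360° × 16.10/29.5 = 196.5°.
Illuminated fraction = (1 − cos 196.5°)/2 = (1 − (-0.959))/2 ≈ 0.979, so 98%.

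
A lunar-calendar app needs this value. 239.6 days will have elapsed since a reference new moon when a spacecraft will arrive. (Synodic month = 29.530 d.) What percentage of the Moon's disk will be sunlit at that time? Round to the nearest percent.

Reduce mod P: 239.6 − 8×29.530 = 3.36 d into the current lunation.
Phase angle: θ = 360°·(3.36 d)/(29.530 d) = 41.0°.
Illuminated fraction = (1 − cos 41.0°)/2 = (1 − 0.755)/2 ≈ 0.122, so 12%.

12%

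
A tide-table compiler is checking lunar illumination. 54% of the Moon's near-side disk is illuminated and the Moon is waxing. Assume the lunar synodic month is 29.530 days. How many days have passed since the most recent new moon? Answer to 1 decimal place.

7.8 days

From f = (1 − cos θ)/2: cos θ = 1 − 2×0.54 = -0.080; arccos → 94.6°.
The Moon is waxing (0°–180°), so θ = 94.6° directly.
Age = 29.530 × 94.6°/360° ≈ 7.76 days.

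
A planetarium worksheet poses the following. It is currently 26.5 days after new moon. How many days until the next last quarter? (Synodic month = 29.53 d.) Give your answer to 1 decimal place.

25.2 days

Last quarter occurs at elongation 270°, i.e. at age 29.53 × 270/360 = 22.148 d.
Already past this cycle's last quarter; the next is at 22.148 + 29.53 = 51.678 d, so 51.678 − 26.5 = 25.178 days.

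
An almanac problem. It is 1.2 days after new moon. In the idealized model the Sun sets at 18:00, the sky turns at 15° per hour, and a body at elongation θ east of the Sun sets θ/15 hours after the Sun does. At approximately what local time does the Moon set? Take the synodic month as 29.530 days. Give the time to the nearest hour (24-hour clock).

19:00

Phase angle: θ = 360°·(1.2 d)/(29.530 d) = 14.6°.
The Moon trails the Sun by θ/15 = 14.6/15 ≈ 0.98 hours.
18:00 + 0.98 h ≈ 18:59 → 19:00 to the nearest hour.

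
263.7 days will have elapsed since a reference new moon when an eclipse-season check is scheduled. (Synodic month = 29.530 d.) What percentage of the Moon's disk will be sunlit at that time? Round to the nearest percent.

5%

Reduce mod P: 263.7 − 8×29.530 = 27.46 d into the current lunation.
The Moon has covered 27.46/29.530 of its cycle, so θ ≈ 360° × 27.46/29.530 = 334.8°.
With cos θ = 0.905, the lit fraction is (1 − 0.905)/2 ≈ 0.048, so 5%.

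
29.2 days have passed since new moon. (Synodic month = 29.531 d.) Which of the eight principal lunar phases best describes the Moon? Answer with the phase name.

new moon

θ ≈ 360° × 29.2/29.531 = 356°, which falls in the new moon sector.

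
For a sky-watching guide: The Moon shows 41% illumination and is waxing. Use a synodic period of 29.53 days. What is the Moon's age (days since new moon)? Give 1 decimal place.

6.5 days

Invert f = (1 − cos θ)/2 to get cos θ = 1 − 2(0.41) = 0.180, hence θ₀ = arccos 0.180 = 79.6°.
The Moon is waxing (0°–180°), so θ = 79.6° directly.
At 360°/29.53 d per day, 79.6° corresponds to 6.53 days.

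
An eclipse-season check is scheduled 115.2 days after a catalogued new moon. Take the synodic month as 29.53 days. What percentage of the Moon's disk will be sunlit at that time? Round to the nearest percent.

9%

115.2 d spans 3 complete synodic months (3 × 29.53 = 88.59 d) plus 26.61 d.
The Moon has covered 26.61/29.53 of its cycle, so θ ≈ 360° × 26.61/29.53 = 324.4°.
With cos θ = 0.813, the lit fraction is (1 − 0.813)/2 ≈ 0.093, so 9%.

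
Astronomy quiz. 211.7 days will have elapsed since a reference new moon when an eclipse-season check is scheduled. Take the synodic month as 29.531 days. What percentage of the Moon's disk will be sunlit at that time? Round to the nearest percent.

Reduce mod P: 211.7 − 7×29.531 = 4.98 d into the current lunation.
Phase angle: θ = 360°·(4.98 d)/(29.531 d) = 60.7°.
cos 60.7° = 0.489, so f = (1 − 0.489)/2 = 0.256, so 26%.

26%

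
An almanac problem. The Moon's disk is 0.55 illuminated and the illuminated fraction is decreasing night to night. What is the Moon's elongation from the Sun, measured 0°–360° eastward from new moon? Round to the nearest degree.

Invert f = (1 − cos θ)/2 to get cos θ = 1 − 2(0.55) = -0.100, hence θ₀ = arccos -0.100 = 95.7°.
Waning ⇒ past full, so θ = 360° − 95.7° = 264.3°.

264°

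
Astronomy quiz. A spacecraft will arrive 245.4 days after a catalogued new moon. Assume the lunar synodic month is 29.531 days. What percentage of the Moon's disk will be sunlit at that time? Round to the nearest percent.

68%

245.4/29.531 = 8.310 lunations, so 8 complete cycles and 9.15 d into the next.
Elongation θ = 360° × 9.15/29.531 ≈ 111.6°.
cos 111.6° = (-0.368), so f = (1 − (-0.368))/2 = 0.684, so 68%.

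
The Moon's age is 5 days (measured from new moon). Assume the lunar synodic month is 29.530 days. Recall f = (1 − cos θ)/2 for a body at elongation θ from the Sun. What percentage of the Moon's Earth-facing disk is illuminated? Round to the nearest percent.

Phase angle: θ = 360°·(5 d)/(29.530 d) = 61.0°.
cos 61.0° = 0.485, so f = (1 − 0.485)/2 = 0.257, so 26%.

26%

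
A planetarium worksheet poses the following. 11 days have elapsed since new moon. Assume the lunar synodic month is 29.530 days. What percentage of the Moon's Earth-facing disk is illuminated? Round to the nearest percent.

The Moon has covered 11/29.530 of its cycle, so θ ≈ 360° × 11/29.530 = 134.1°.
Illuminated fraction = (1 − cos 134.1°)/2 = (1 − (-0.696))/2 ≈ 0.848, so 85%.

85%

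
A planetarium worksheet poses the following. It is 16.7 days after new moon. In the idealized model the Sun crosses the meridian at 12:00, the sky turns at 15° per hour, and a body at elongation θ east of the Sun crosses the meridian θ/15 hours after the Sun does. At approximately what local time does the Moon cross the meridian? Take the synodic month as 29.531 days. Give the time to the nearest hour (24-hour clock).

02:00

Elongation θ = 360° × 16.7/29.531 ≈ 203.6°.
At 15° of sky rotation per hour, 203.6° corresponds to a 13.57 h lag.
12:00 + 13.57 h ≈ 01:34 → 02:00 to the nearest hour.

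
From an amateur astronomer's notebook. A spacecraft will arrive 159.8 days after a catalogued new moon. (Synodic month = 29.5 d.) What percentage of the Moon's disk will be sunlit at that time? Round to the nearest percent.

93%

159.8/29.5 = 5.417 lunations, so 5 complete cycles and 12.30 d into the next.
The Moon has covered 12.30/29.5 of its cycle, so θ ≈ 360° × 12.30/29.5 = 150.1°.
With cos θ = (-0.867), the lit fraction is (1 − (-0.867))/2 ≈ 0.933, so 93%.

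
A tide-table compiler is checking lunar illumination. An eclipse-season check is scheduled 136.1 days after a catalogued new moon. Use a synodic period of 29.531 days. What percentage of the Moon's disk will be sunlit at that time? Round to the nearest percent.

89%

136.1/29.531 = 4.609 lunations, so 4 complete cycles and 17.98 d into the next.
Phase angle: θ = 360°·(17.98 d)/(29.531 d) = 219.1°.
cos 219.1° = (-0.776), so f = (1 − (-0.776))/2 = 0.888, so 89%.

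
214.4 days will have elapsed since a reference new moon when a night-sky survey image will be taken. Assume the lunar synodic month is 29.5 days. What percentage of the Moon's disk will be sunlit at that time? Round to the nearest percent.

Reduce mod P: 214.4 − 7×29.5 = 7.90 d into the current lunation.
Elongation θ = 360° × 7.90/29.5 ≈ 96.4°.
Illuminated fraction = (1 − cos 96.4°)/2 = (1 − (-0.112))/2 ≈ 0.556, so 56%.

56%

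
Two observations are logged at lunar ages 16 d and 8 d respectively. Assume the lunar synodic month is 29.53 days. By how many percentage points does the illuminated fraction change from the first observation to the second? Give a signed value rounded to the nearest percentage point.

θ₁ = 360° × 16/29.53 = 195.1°, f₁ = (1 − cos θ₁)/2 = 0.983.
θ₂ = 360° × 8/29.53 = 97.5°, f₂ = (1 − cos θ₂)/2 = 0.566.
Change = f₂ − f₁ = -0.417 → -42 percentage points.

-42 pp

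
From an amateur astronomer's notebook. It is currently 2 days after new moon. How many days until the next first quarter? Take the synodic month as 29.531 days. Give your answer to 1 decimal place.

5.4 days

First quarter is 0.25 of the way through the cycle: age 0.25 × 29.531 = 7.383 d.
That is 7.383 − 2 = 5.383 days ahead.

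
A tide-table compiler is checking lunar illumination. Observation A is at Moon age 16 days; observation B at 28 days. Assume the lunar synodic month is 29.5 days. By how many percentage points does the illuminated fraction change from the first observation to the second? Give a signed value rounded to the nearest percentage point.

-96 percentage points

First observation: θ = 360°·16/29.5 = 195.3°, so f = 0.982.
Second observation: θ = 341.7°, f = 0.025.
Δf = 0.025 − 0.982 = -0.957, i.e. -96 pp.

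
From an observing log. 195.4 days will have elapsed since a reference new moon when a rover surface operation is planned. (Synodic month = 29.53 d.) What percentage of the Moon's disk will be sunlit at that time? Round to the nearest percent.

87%

195.4/29.53 = 6.617 lunations, so 6 complete cycles and 18.22 d into the next.
Elongation θ = 360° × 18.22/29.53 ≈ 222.1°.
Illuminated fraction = (1 − cos 222.1°)/2 = (1 − (-0.742))/2 ≈ 0.871, so 87%.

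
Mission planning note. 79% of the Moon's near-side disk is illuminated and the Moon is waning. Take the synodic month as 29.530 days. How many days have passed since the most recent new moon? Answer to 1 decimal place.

Invert f = (1 − cos θ)/2 to get cos θ = 1 − 2(0.79) = -0.580, hence θ₀ = arccos -0.580 = 125.5°.
Since the Moon is past full (waning), take the reflex angle: θ = 360° − 125.5° = 234.5°.
At 360°/29.530 d per day, 234.5° corresponds to 19.24 days.

19.2 days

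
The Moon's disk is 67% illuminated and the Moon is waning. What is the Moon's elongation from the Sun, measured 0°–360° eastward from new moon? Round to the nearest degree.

From f = (1 − cos θ)/2: cos θ = 1 − 2×0.67 = -0.340; arccos → 109.9°.
Waning ⇒ past full, so θ = 360° − 109.9° = 250.1°.

250°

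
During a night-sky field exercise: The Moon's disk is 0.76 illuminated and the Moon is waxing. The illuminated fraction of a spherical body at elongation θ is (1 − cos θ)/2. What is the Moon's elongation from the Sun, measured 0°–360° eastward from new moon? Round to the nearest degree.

Invert f = (1 − cos θ)/2 to get cos θ = 1 − 2(0.76) = -0.520, hence θ₀ = arccos -0.520 = 121.3°.
The Moon is waxing (0°–180°), so θ = 121.3° directly.

121°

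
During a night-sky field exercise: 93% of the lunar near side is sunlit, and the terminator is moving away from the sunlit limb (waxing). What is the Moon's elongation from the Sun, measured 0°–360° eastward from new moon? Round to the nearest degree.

cos θ = 1 − 2f = -0.860, giving a principal value of 149.3°.
Before full moon the principal value applies: θ = 149.3°.

149°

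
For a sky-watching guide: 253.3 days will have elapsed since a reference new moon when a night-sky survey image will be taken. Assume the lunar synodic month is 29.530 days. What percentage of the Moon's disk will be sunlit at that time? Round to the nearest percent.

94%

253.3/29.530 = 8.578 lunations, so 8 complete cycles and 17.06 d into the next.
Phase angle: θ = 360°·(17.06 d)/(29.530 d) = 208.0°.
Illuminated fraction = (1 − cos 208.0°)/2 = (1 − (-0.883))/2 ≈ 0.942, so 94%.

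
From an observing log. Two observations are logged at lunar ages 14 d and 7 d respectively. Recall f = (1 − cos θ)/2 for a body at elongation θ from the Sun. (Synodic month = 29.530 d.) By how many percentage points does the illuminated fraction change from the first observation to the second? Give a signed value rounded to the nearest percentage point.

-53 percentage points

θ₁ = 360° × 14/29.530 = 170.7°, f₁ = (1 − cos θ₁)/2 = 0.993.
θ₂ = 360° × 7/29.530 = 85.3°, f₂ = (1 − cos θ₂)/2 = 0.459.
Change = f₂ − f₁ = -0.534 → -53 percentage points.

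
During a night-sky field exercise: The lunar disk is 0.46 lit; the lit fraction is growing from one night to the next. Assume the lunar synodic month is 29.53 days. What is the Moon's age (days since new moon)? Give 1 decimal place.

7.0 days

From f = (1 − cos θ)/2: cos θ = 1 − 2×0.46 = 0.080; arccos → 85.4°.
Waxing ⇒ before full, so θ = 85.4°.
Age = 29.53 × 85.4°/360° ≈ 7.01 days.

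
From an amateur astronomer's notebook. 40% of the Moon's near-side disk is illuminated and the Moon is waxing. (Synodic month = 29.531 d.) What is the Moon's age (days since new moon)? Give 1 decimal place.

Invert f = (1 − cos θ)/2 to get cos θ = 1 − 2(0.40) = 0.200, hence θ₀ = arccos 0.200 = 78.5°.
The Moon is waxing (0°–180°), so θ = 78.5° directly.
That fraction of the synodic month is 78.5/360 × 29.531 d ≈ 6.44 d.

6.4 days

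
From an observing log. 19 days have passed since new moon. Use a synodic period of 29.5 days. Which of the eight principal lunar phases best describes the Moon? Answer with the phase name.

waning gibbous

At 19/29.5 of the cycle, θ ≈ 232° — the waning gibbous range.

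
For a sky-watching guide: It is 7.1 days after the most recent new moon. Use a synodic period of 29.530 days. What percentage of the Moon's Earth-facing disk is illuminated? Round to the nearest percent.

47%

The Moon has covered 7.1/29.530 of its cycle, so θ ≈ 360° × 7.1/29.530 = 86.6°.
With cos θ = 0.060, the lit fraction is (1 − 0.060)/2 ≈ 0.470, so 47%.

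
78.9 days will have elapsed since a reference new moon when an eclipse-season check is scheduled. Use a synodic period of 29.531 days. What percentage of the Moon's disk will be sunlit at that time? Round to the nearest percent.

74%

78.9/29.531 = 2.672 lunations, so 2 complete cycles and 19.84 d into the next.
Phase angle: θ = 360°·(19.84 d)/(29.531 d) = 241.8°.
Illuminated fraction = (1 − cos 241.8°)/2 = (1 − (-0.472))/2 ≈ 0.736, so 74%.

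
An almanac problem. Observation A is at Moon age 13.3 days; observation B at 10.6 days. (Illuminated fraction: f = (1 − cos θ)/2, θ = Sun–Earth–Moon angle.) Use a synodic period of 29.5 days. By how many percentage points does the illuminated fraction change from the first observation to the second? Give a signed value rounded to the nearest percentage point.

θ₁ = 360° × 13.3/29.5 = 162.3°, f₁ = (1 − cos θ₁)/2 = 0.976.
θ₂ = 360° × 10.6/29.5 = 129.4°, f₂ = (1 − cos θ₂)/2 = 0.817.
Change = f₂ − f₁ = -0.159 → -16 percentage points.

-16 percentage points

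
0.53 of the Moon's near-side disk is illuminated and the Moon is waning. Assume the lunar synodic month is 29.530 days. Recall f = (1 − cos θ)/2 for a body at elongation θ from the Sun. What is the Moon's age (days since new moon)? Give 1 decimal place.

From f = (1 − cos θ)/2: cos θ = 1 − 2×0.53 = -0.060; arccos → 93.4°.
Waning ⇒ past full, so θ = 360° − 93.4° = 266.6°.
Age = 29.530 × 266.6°/360° ≈ 21.87 days.

21.9 days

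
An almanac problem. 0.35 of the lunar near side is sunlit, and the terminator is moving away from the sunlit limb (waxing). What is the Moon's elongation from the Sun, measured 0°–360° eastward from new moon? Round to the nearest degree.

73°

cos θ = 1 − 2f = 0.300, giving a principal value of 72.5°.
Waxing ⇒ before full, so θ = 72.5°.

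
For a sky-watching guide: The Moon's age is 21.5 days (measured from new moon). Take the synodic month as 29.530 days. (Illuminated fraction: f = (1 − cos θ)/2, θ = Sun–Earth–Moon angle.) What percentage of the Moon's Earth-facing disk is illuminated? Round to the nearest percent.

The Moon has covered 21.5/29.530 of its cycle, so θ ≈ 360° × 21.5/29.530 = 262.1°.
cos 262.1° = (-0.137), so f = (1 − (-0.137))/2 = 0.569, so 57%.

57%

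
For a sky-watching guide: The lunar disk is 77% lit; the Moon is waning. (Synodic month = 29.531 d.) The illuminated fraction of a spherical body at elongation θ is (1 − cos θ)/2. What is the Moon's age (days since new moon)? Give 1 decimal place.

Invert f = (1 − cos θ)/2 to get cos θ = 1 − 2(0.77) = -0.540, hence θ₀ = arccos -0.540 = 122.7°.
Waning ⇒ past full, so θ = 360° − 122.7° = 237.3°.
That fraction of the synodic month is 237.3/360 × 29.531 d ≈ 19.47 d.

19.5 days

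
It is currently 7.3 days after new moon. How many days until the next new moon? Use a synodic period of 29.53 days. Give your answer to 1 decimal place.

22.2 days

The next new moon completes the synodic month: 29.53 − 7.3 = 22.230 days.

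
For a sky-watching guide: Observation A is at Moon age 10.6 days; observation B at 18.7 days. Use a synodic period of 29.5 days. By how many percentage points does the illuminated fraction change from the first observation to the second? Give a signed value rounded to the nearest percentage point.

θ₁ = 360° × 10.6/29.5 = 129.4°, f₁ = (1 − cos θ₁)/2 = 0.817.
θ₂ = 360° × 18.7/29.5 = 228.2°, f₂ = (1 − cos θ₂)/2 = 0.833.
Change = f₂ − f₁ = +0.016 → +2 percentage points.

+2 pp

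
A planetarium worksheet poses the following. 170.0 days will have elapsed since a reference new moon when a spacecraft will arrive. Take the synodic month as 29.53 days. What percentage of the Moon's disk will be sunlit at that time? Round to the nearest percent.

48%

170.0 d spans 5 complete synodic months (5 × 29.53 = 147.65 d) plus 22.35 d.
Elongation θ = 360° × 22.35/29.53 ≈ 272.5°.
Illuminated fraction = (1 − cos 272.5°)/2 = (1 − 0.043)/2 ≈ 0.478, so 48%.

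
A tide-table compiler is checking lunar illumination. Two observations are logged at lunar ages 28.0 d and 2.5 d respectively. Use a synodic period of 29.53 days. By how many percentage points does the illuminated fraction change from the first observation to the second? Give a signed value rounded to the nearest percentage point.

+4 pp

θ₁ = 360° × 28.0/29.53 = 341.3°, f₁ = (1 − cos θ₁)/2 = 0.026.
θ₂ = 360° × 2.5/29.53 = 30.5°, f₂ = (1 − cos θ₂)/2 = 0.069.
Change = f₂ − f₁ = +0.043 → +4 percentage points.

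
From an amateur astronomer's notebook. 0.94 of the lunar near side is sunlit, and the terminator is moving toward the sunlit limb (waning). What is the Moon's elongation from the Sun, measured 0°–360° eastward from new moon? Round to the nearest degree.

208°

From f = (1 − cos θ)/2: cos θ = 1 − 2×0.94 = -0.880; arccos → 151.6°.
A waning Moon lies in 180°–360°, so θ = 360° − 151.6° = 208.4°.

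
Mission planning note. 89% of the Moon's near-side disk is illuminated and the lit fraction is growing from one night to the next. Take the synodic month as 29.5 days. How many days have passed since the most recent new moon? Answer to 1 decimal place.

11.6 days

cos θ = 1 − 2f = -0.780, giving a principal value of 141.3°.
Waxing ⇒ before full, so θ = 141.3°.
At 360°/29.5 d per day, 141.3° corresponds to 11.58 days.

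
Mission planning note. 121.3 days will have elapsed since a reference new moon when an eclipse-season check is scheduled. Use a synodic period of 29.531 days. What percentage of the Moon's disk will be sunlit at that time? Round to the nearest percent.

121.3 d spans 4 complete synodic months (4 × 29.531 = 118.12 d) plus 3.18 d.
Phase angle: θ = 360°·(3.18 d)/(29.531 d) = 38.7°.
With cos θ = 0.780, the lit fraction is (1 − 0.780)/2 ≈ 0.110, so 11%.

11%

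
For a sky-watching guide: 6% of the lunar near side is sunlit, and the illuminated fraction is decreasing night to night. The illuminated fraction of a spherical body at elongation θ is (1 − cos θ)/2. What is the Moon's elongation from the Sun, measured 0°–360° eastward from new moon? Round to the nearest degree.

Invert f = (1 − cos θ)/2 to get cos θ = 1 − 2(0.06) = 0.880, hence θ₀ = arccos 0.880 = 28.4°.
A waning Moon lies in 180°–360°, so θ = 360° − 28.4° = 331.6°.

332°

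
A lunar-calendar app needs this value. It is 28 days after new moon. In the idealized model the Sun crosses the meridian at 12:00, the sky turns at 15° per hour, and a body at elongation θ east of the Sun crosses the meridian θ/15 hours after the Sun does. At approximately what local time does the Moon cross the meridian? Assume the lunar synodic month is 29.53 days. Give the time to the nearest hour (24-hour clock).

11:00

Phase angle: θ = 360°·(28 d)/(29.53 d) = 341.3°.
The Moon trails the Sun by θ/15 = 341.3/15 ≈ 22.76 hours.
12:00 + 22.76 h ≈ 10:45 → 11:00 to the nearest hour.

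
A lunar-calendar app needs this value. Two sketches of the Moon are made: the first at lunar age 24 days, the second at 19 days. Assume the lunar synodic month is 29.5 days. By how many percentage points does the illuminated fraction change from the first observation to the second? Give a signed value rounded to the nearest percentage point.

+50 percentage points

First observation: θ = 360°·24/29.5 = 292.9°, so f = 0.306.
Second observation: θ = 231.9°, f = 0.809.
Δf = 0.809 − 0.306 = +0.503, i.e. +50 pp.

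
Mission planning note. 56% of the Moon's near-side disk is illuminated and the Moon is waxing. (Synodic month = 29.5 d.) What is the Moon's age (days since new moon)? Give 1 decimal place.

Invert f = (1 − cos θ)/2 to get cos θ = 1 − 2(0.56) = -0.120, hence θ₀ = arccos -0.120 = 96.9°.
Before full moon the principal value applies: θ = 96.9°.
At 360°/29.5 d per day, 96.9° corresponds to 7.94 days.

7.9 days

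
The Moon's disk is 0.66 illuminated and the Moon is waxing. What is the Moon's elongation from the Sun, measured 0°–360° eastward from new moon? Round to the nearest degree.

cos θ = 1 − 2f = -0.320, giving a principal value of 108.7°.
Waxing ⇒ before full, so θ = 108.7°.

109°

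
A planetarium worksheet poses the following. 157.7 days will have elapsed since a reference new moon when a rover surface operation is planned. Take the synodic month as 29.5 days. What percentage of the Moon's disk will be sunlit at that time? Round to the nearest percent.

78%

Reduce mod P: 157.7 − 5×29.5 = 10.20 d into the current lunation.
Elongation θ = 360° × 10.20/29.5 ≈ 124.5°.
cos 124.5° = (-0.566), so f = (1 − (-0.566))/2 = 0.783, so 78%.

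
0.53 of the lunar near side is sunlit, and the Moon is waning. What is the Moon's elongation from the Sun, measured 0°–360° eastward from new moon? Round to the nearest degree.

Invert f = (1 − cos θ)/2 to get cos θ = 1 − 2(0.53) = -0.060, hence θ₀ = arccos -0.060 = 93.4°.
Since the Moon is past full (waning), take the reflex angle: θ = 360° − 93.4° = 266.6°.

267°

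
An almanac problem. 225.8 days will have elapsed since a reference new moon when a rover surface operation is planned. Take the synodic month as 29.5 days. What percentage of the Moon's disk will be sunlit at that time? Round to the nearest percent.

Reduce mod P: 225.8 − 7×29.5 = 19.30 d into the current lunation.
Elongation θ = 360° × 19.30/29.5 ≈ 235.5°.
Illuminated fraction = (1 − cos 235.5°)/2 = (1 − (-0.566))/2 ≈ 0.783, so 78%.

78%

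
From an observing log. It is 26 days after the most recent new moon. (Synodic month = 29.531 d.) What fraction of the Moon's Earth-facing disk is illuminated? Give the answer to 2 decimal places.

0.13

Phase angle: θ = 360°·(26 d)/(29.531 d) = 317.0°.
cos 317.0° = 0.731, so f = (1 − 0.731)/2 = 0.135.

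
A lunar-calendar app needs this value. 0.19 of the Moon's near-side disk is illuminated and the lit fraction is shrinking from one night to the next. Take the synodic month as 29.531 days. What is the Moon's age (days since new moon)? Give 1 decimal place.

25.3 days

Invert f = (1 − cos θ)/2 to get cos θ = 1 − 2(0.19) = 0.620, hence θ₀ = arccos 0.620 = 51.7°.
Since the Moon is past full (waning), take the reflex angle: θ = 360° − 51.7° = 308.3°.
Age = 29.531 × 308.3°/360° ≈ 25.29 days.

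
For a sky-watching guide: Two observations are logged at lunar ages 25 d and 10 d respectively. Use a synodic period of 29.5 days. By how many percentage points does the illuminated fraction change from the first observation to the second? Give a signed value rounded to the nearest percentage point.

First observation: θ = 360°·25/29.5 = 305.1°, so f = 0.213.
Second observation: θ = 122.0°, f = 0.765.
Δf = 0.765 − 0.213 = +0.553, i.e. +55 pp.

+55 percentage points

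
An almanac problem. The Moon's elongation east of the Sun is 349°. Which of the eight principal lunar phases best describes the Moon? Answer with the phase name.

349° lies in the new moon sector of the 8-phase cycle.

new moon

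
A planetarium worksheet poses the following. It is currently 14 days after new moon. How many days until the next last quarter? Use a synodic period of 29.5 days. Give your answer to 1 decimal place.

8.1 days

Last quarter occurs at elongation 270°, i.e. at age 29.5 × 270/360 = 22.125 d.
So 8.125 days remain (22.125 − 14).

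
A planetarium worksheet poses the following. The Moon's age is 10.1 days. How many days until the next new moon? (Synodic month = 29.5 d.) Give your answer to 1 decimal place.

19.4 days

One full lunation from the last new moon is 29.5 d; remaining = 29.5 − 10.1 = 19.400 d.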